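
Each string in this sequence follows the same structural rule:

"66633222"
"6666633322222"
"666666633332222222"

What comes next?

Term n consists of 2n+1 6's, followed by n+1 3's, followed by 2n+1 2's (n = 1, 2, …).
At n = 4 the blocks have lengths 9, 5, 9.

66666666633333222222222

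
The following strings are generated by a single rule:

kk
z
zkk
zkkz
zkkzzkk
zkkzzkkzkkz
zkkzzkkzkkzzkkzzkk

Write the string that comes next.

From term 3 onward, concatenate the last term with the second-to-last: z·kk = zkk, zkk·z = zkkz, …
Continuing: zkkzzkkzkkzzkkzzkk · zkkzzkkzkkz gives term 8.

zkkzzkkzkkzzkkzzkkzkkzzkkzkkz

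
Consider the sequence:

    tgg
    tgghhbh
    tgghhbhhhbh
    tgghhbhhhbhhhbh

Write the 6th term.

Every step adds hhbh to the end: s(k+1) = s(k)·hhbh.
From tgghhbhhhbhhhbh, 2 further steps: tgghhbhhhbhhhbh → tgghhbhhhbhhhbhhhbh → (answer).

tgghhbhhhbhhhbhhhbhhhbh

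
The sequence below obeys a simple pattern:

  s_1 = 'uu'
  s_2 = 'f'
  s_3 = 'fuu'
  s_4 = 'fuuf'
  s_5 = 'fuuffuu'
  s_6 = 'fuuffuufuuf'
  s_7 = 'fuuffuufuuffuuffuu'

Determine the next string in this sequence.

fuuffuufuuffuuffuufuuffuufuuf

Each term (from the third on) is the previous term followed by the one before it: term 3 = f·uu = fuu.
So term 8 is fuuffuufuuffuuffuu·fuuffuufuuf.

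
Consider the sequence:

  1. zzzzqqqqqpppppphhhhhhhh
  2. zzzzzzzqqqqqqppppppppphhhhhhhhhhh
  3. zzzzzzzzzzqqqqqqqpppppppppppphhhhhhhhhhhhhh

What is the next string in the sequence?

zzzzzzzzzzzzzqqqqqqqqppppppppppppppphhhhhhhhhhhhhhhhh

Term n consists of 3n-2 z's, followed by n+3 q's, followed by 3n p's, followed by 3n+2 h's, where the shown terms are n = 2, 3, 4.
For the next term, n = 5, so the run lengths are 13, 8, 15, 17.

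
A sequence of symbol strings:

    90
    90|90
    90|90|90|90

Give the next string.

s(k+1) = s(k)·|·s(k) — each term doubles the last with '|' between the halves.
One more doubling of 90|90|90|90 gives the answer.

90|90|90|90|90|90|90|90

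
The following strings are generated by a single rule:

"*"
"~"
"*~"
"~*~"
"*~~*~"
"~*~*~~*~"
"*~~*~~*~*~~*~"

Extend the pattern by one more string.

This is a Fibonacci-style word recurrence s(k) = s(k−2)·s(k−1): e.g. *·~ = *~.
The next term joins ~*~*~~*~ and *~~*~~*~*~~*~.

~*~*~~*~*~~*~~*~*~~*~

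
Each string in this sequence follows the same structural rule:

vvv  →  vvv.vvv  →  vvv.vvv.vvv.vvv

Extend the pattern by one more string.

Each string is two copies of the previous one joined by '.'.
Doubling vvv.vvv.vvv.vvv with '.' between the halves:

vvv.vvv.vvv.vvv.vvv.vvv.vvv.vvv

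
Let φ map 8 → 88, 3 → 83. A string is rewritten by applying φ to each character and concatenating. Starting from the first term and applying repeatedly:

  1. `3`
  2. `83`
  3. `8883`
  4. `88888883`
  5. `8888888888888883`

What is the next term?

88888888888888888888888888888883

Applying the rule to each of the 16 symbols of 8888888888888883 gives the pieces 88 88 88 88 88 88 88 88 88 88 88 88 88 88 88 83, which concatenate to the answer.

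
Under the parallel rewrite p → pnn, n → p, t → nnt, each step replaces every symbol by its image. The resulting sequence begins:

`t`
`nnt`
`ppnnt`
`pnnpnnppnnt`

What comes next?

Rewriting each symbol of pnnpnnppnnt: p→pnn, n→p, n→p, p→pnn, n→p, n→p, p→pnn, p→pnn, n→p, n→p, t→nnt, which concatenates to pnn p p pnn p p pnn pnn p p nnt.

pnnpppnnpppnnpnnppnnt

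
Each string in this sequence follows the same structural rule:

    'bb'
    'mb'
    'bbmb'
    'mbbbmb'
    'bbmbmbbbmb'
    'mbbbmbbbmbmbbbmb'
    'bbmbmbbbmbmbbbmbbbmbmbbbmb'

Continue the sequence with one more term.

mbbbmbbbmbmbbbmbbbmbmbbbmbmbbbmbbbmbmbbbmb

This is a Fibonacci-style word recurrence s(k) = s(k−2)·s(k−1): e.g. bb·mb = bbmb.
The next term joins mbbbmbbbmbmbbbmb and bbmbmbbbmbmbbbmbbbmbmbbbmb.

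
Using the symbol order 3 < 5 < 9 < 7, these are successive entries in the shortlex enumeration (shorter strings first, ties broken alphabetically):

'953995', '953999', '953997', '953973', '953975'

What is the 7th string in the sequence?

Advancing 2 positions from 953975 through 953975 → 953979 reaches term 7.

953977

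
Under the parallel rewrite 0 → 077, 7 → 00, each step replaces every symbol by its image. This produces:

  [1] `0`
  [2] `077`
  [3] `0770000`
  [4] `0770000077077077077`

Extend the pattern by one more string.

Replace each of the 19 characters of 0770000077077077077 in place — 077 00 00 077 077 077 077 077 00 00 077 00 00 077 00 00 077 00 00 — and concatenate.

07700000770770770770770000077000007700000770000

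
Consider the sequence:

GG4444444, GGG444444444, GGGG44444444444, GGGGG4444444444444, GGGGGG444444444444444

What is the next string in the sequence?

Reading off run lengths: G runs 2, 3, 4, 5, 6; 4 runs 7, 9, 11, 13, 15 — each is linear in n, where the shown terms are n = 3, 4, 5, 6, 7.
At n = 8 the blocks have lengths 7, 17.

GGGGGGG44444444444444444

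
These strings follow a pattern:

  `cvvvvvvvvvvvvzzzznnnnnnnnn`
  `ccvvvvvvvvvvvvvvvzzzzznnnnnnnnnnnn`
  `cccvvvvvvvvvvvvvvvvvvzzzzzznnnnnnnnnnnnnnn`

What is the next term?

Each string has the form c^{n-2} v^{3n+3} z^{n+1} n^{3n}, where the shown terms are n = 3, 4, 5.
For the next term, n = 6, so the run lengths are 4, 21, 7, 18.

ccccvvvvvvvvvvvvvvvvvvvvvzzzzzzznnnnnnnnnnnnnnnnnn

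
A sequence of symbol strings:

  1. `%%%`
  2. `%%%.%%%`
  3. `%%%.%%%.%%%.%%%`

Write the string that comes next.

Each string is two copies of the previous one joined by '.'.
So the next term is two copies of %%%.%%%.%%%.%%% with '.' between the halves.

%%%.%%%.%%%.%%%.%%%.%%%.%%%.%%%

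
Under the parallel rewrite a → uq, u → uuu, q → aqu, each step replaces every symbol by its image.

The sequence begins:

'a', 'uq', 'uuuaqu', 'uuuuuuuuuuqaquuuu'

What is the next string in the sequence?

φ(uuuuuuuuuuqaquuuu) expands symbol-by-symbol to uuu uuu uuu uuu uuu uuu uuu uuu uuu uuu aqu uq aqu uuu uuu uuu uuu; joining the 17 pieces gives the next term.

uuuuuuuuuuuuuuuuuuuuuuuuuuuuuuaquuqaquuuuuuuuuuuuu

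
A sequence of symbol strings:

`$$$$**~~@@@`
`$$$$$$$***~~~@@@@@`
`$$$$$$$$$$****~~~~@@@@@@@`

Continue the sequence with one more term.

Reading off run lengths: $ runs 4, 7, 10; * runs 2, 3, 4; ~ runs 2, 3, 4; @ runs 3, 5, 7 — each is linear in n (n = 1, 2, …).
For the next term, n = 4, so the run lengths are 13, 5, 5, 9.

$$$$$$$$$$$$$*****~~~~~@@@@@@@@@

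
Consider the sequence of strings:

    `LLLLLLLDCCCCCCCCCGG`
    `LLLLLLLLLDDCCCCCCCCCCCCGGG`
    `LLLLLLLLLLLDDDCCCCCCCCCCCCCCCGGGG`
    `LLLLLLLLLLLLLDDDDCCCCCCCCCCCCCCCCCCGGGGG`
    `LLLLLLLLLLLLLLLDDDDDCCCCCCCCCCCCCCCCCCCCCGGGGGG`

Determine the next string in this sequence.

LLLLLLLLLLLLLLLLLDDDDDDCCCCCCCCCCCCCCCCCCCCCCCCGGGGGGG

Term n consists of 2n+3 L's, followed by n-1 D's, followed by 3n+3 C's, followed by n G's, where the shown terms are n = 2, 3, 4, 5, 6.
For the next term, n = 7, so the run lengths are 17, 6, 24, 7.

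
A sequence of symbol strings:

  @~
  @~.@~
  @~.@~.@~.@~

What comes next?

s(k+1) = s(k)·.·s(k) — each term doubles the last with '.' between the halves.
Doubling @~.@~.@~.@~ with '.' between the halves:

@~.@~.@~.@~.@~.@~.@~.@~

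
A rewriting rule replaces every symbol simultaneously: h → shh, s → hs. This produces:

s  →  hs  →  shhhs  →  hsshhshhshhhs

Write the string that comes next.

φ(hsshhshhshhhs) expands symbol-by-symbol to shh hs hs shh shh hs shh shh hs shh shh shh hs; joining the 13 pieces gives the next term.

shhhshsshhshhhsshhshhhsshhshhshhhs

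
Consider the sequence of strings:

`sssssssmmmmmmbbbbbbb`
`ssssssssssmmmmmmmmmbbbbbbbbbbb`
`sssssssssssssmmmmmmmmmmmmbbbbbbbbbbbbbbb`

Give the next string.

Reading off run lengths: s runs 7, 10, 13; m runs 6, 9, 12; b runs 7, 11, 15 — each is linear in n, where the shown terms are n = 2, 3, 4.
For the next term, n = 5, so the run lengths are 16, 15, 19.

ssssssssssssssssmmmmmmmmmmmmmmmbbbbbbbbbbbbbbbbbbb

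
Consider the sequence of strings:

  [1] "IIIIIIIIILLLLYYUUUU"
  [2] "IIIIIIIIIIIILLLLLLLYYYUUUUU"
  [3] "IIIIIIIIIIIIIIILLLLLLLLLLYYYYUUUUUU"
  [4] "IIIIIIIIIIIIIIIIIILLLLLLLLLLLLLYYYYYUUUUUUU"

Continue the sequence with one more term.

Reading off run lengths: I runs 9, 12, 15, 18; L runs 4, 7, 10, 13; Y runs 2, 3, 4, 5; U runs 4, 5, 6, 7 — each is linear in n, where the shown terms are n = 2, 3, 4, 5.
Setting n = 6 gives 21, 16, 6, 8 characters in each block.

IIIIIIIIIIIIIIIIIIIIILLLLLLLLLLLLLLLLYYYYYYUUUUUUUU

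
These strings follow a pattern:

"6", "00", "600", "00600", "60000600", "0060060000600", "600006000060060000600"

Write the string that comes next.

0060060000600600006000060060000600

Each term (from the third on) is the two preceding terms concatenated in order: term 3 = 6·00 = 600.
So term 8 is 0060060000600·600006000060060000600.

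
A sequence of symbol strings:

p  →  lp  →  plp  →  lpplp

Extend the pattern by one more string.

From term 3 onward, concatenate the second-to-last term with the last: p·lp = plp, lp·plp = lpplp, …
So term 5 is plp·lpplp.

plplpplp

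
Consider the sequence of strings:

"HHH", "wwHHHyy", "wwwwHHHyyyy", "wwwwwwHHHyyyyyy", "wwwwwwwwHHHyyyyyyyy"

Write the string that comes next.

Every step adds ww to the front and yy to the end of the previous string.
One more step from wwwwwwwwHHHyyyyyyyy gives the answer.

wwwwwwwwwwHHHyyyyyyyyyy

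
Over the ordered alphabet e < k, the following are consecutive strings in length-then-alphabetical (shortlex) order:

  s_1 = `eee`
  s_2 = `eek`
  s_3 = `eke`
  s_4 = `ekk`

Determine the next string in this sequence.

kee

Treat ekk as a base-2 numeral over the given alphabet and add one, carrying through any trailing k's.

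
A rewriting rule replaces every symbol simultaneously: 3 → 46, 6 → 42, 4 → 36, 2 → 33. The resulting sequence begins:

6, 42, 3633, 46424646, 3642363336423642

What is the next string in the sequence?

Applying the rule to each of the 16 symbols of 3642363336423642 gives the pieces 46 42 36 33 46 42 46 46 46 42 36 33 46 42 36 33, which concatenate to the answer.

46423633464246464642363346423633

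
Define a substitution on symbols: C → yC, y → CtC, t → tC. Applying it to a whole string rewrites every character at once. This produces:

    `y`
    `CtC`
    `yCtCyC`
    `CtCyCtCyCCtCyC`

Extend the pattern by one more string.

yCtCyCCtCyCtCyCCtCyCyCtCyCCtCyC

Replace each of the 14 characters of CtCyCtCyCCtCyC in place — yC tC yC CtC yC tC yC CtC yC yC tC yC CtC yC — and concatenate.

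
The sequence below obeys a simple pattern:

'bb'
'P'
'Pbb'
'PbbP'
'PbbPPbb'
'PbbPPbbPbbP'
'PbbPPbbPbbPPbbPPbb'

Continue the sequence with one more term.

Each term (from the third on) is the previous term followed by the one before it: term 3 = P·bb = Pbb.
The next term joins PbbPPbbPbbPPbbPPbb and PbbPPbbPbbP.

PbbPPbbPbbPPbbPPbbPbbPPbbPbbP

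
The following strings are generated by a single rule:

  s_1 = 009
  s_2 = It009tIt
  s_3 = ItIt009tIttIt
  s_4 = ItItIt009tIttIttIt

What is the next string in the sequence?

Every step adds It to the front and tIt to the end of the previous string.
Applying this once more to ItItIt009tIttIttIt:

ItItItIt009tIttIttIttIt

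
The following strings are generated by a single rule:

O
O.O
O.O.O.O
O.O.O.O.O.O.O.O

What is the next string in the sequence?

O.O.O.O.O.O.O.O.O.O.O.O.O.O.O.O

s(k+1) = s(k)·.·s(k) — each term doubles the last with '.' between the halves.
So the next term is two copies of O.O.O.O.O.O.O.O with '.' between the halves.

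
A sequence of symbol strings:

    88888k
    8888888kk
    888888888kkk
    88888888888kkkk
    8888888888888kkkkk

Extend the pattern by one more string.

888888888888888kkkkkk

Reading off run lengths: 8 runs 5, 7, 9, 11, 13; k runs 1, 2, 3, 4, 5 — each is linear in n, where the shown terms are n = 2, 3, 4, 5, 6.
For the next term, n = 7, so the run lengths are 15, 6.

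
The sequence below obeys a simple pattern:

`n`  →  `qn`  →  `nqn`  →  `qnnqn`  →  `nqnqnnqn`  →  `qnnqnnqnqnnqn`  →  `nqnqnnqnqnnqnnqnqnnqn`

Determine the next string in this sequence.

Each term (from the third on) is the two preceding terms concatenated in order: term 3 = n·qn = nqn.
Continuing: qnnqnnqnqnnqn · nqnqnnqnqnnqnnqnqnnqn gives term 8.

qnnqnnqnqnnqnnqnqnnqnqnnqnnqnqnnqn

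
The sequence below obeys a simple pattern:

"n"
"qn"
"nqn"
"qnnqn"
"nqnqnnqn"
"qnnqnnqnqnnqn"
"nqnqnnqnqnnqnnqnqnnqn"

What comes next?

From term 3 onward, concatenate the second-to-last term with the last: n·qn = nqn, qn·nqn = qnnqn, …
The next term joins qnnqnnqnqnnqn and nqnqnnqnqnnqnnqnqnnqn.

qnnqnnqnqnnqnnqnqnnqnqnnqnnqnqnnqn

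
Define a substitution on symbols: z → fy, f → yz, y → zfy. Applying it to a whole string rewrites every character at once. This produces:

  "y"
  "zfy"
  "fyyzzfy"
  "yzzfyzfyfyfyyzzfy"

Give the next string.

Rewriting the 17 symbols of yzzfyzfyfyfyyzzfy one by one yields zfy fy fy yz zfy fy yz zfy yz zfy yz zfy zfy fy fy yz zfy; concatenated:

zfyfyfyyzzfyfyyzzfyyzzfyyzzfyzfyfyfyyzzfy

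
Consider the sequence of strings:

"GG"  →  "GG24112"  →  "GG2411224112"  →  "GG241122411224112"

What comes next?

Every step adds 24112 to the end: s(k+1) = s(k)·24112.
Applying this once more to GG241122411224112:

GG24112241122411224112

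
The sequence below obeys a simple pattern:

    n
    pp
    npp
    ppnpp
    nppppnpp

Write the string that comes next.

ppnppnppppnpp

From term 3 onward, concatenate the second-to-last term with the last: n·pp = npp, pp·npp = ppnpp, …
The next term joins ppnpp and nppppnpp.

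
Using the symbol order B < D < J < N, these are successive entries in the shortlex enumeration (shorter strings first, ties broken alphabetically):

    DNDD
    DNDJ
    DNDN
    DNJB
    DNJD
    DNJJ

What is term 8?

DNNB

Stepping forward 2 times from DNJJ: DNJJ → DNJN, then the target.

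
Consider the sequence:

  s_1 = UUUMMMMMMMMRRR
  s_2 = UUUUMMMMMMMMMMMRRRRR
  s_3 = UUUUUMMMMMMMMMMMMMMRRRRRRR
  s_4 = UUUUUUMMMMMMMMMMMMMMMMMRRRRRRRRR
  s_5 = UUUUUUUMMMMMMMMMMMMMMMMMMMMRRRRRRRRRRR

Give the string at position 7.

Each string has the form U^{n+1} M^{3n+2} R^{2n-1}, where the shown terms are n = 2, 3, 4, 5, 6.
At n = 8 the blocks have lengths 9, 26, 15.

UUUUUUUUUMMMMMMMMMMMMMMMMMMMMMMMMMMRRRRRRRRRRRRRRR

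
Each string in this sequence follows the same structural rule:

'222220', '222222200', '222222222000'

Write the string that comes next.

Term n consists of 2n+1 2's, followed by n-1 0's, where the shown terms are n = 2, 3, 4.
For the next term, n = 5, so the run lengths are 11, 4.

222222222220000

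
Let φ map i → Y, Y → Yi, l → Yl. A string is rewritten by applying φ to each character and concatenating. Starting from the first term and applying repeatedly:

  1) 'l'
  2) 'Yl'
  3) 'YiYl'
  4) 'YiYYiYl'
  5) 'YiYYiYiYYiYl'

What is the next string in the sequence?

YiYYiYiYYiYYiYiYYiYl

Apply φ to YiYYiYiYYiYl symbol by symbol: Y→Yi, i→Y, Y→Yi, Y→Yi, i→Y, Y→Yi, i→Y, Y→Yi, Y→Yi, i→Y, Y→Yi, l→Yl; joined: Yi Y Yi Yi Y Yi Y Yi Yi Y Yi Yl.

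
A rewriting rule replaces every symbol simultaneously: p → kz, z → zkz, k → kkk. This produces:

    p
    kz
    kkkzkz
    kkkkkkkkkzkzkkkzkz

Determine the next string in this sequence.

Applying the rule to each of the 18 symbols of kkkkkkkkkzkzkkkzkz gives the pieces kkk kkk kkk kkk kkk kkk kkk kkk kkk zkz kkk zkz kkk kkk kkk zkz kkk zkz, which concatenate to the answer.

kkkkkkkkkkkkkkkkkkkkkkkkkkkzkzkkkzkzkkkkkkkkkzkzkkkzkz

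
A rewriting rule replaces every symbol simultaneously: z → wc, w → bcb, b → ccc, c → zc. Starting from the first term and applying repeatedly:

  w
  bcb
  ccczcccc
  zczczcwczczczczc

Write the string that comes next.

Applying the rule to each of the 16 symbols of zczczcwczczczczc gives the pieces wc zc wc zc wc zc bcb zc wc zc wc zc wc zc wc zc, which concatenate to the answer.

wczcwczcwczcbcbzcwczcwczcwczcwczc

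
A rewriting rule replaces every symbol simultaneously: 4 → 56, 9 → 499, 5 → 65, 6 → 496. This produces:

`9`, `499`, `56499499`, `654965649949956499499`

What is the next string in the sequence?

Replace each of the 21 characters of 654965649949956499499 in place — 496 65 56 499 496 65 496 56 499 499 56 499 499 65 496 56 499 499 56 499 499 — and concatenate.

4966556499496654965649949956499499654965649949956499499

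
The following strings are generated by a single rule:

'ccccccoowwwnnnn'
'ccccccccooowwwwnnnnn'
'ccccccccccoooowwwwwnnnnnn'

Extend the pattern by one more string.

The n-th term is 2n c's then n-1 o's then n w's then n+1 n's, where the shown terms are n = 3, 4, 5.
Setting n = 6 gives 12, 5, 6, 7 characters in each block.

ccccccccccccooooowwwwwwnnnnnnn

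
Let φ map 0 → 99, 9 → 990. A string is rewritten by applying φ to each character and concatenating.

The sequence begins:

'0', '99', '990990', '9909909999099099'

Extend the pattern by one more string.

99099099990990999909909909909999099099990990

Applying the rule to each of the 16 symbols of 9909909999099099 gives the pieces 990 990 99 990 990 99 990 990 990 990 99 990 990 99 990 990, which concatenate to the answer.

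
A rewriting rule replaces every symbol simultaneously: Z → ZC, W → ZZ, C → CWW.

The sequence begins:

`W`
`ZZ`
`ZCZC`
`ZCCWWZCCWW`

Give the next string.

Apply φ to ZCCWWZCCWW symbol by symbol: Z→ZC, C→CWW, C→CWW, W→ZZ, W→ZZ, Z→ZC, C→CWW, C→CWW, W→ZZ, W→ZZ; joined: ZC CWW CWW ZZ ZZ ZC CWW CWW ZZ ZZ.

ZCCWWCWWZZZZZCCWWCWWZZZZ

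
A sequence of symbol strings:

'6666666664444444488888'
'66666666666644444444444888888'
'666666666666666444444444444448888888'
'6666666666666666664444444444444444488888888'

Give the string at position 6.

666666666666666666666666444444444444444444444448888888888

Term n consists of 3n+3 6's, followed by 3n+2 4's, followed by n+3 8's, where the shown terms are n = 2, 3, 4, 5.
Setting n = 7 gives 24, 23, 10 characters in each block.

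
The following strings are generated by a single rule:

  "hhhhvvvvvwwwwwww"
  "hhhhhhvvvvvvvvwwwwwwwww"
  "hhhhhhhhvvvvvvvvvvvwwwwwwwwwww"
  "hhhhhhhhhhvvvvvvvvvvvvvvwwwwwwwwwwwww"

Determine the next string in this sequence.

hhhhhhhhhhhhvvvvvvvvvvvvvvvvvwwwwwwwwwwwwwww

Term n consists of 2n h's, followed by 3n-1 v's, followed by 2n+3 w's, where the shown terms are n = 2, 3, 4, 5.
For the next term, n = 6, so the run lengths are 12, 17, 15.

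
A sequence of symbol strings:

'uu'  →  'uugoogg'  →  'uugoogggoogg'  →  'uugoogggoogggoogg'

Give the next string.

Every step adds googg to the end: s(k+1) = s(k)·googg.
Applying this once more to uugoogggoogggoogg:

uugoogggoogggoogggoogg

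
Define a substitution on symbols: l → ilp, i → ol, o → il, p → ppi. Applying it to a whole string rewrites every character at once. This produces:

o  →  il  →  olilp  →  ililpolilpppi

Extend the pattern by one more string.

Replace each of the 13 characters of ililpolilpppi in place — ol ilp ol ilp ppi il ilp ol ilp ppi ppi ppi ol — and concatenate.

olilpolilpppiililpolilpppippippiol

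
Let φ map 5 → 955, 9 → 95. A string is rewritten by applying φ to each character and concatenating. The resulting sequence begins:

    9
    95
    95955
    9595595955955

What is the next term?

9595595955955959559595595595955955

φ(9595595955955) expands symbol-by-symbol to 95 955 95 955 955 95 955 95 955 955 95 955 955; joining the 13 pieces gives the next term.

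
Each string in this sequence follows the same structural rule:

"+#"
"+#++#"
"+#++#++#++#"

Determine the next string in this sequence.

s(k+1) = s(k)·+·s(k) — each term doubles the last with '+' between the halves.
Doubling +#++#++#++# with '+' between the halves:

+#++#++#++#++#++#++#++#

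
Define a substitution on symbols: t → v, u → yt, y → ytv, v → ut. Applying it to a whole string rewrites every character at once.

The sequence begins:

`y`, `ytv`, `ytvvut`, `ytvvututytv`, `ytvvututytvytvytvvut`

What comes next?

Replace each of the 20 characters of ytvvututytvytvytvvut in place — ytv v ut ut yt v yt v ytv v ut ytv v ut ytv v ut ut yt v — and concatenate.

ytvvututytvytvytvvutytvvutytvvututytv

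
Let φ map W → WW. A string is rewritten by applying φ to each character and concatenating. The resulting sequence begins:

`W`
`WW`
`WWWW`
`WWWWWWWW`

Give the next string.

WWWWWWWWWWWWWWWW

Apply φ to WWWWWWWW symbol by symbol: W→WW, W→WW, W→WW, W→WW, W→WW, W→WW, W→WW, W→WW; joined: WW WW WW WW WW WW WW WW.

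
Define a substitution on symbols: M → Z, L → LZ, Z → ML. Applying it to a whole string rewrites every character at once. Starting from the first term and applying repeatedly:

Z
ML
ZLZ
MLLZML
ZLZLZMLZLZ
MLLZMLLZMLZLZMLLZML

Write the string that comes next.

Replace each of the 19 characters of MLLZMLLZMLZLZMLLZML in place — Z LZ LZ ML Z LZ LZ ML Z LZ ML LZ ML Z LZ LZ ML Z LZ — and concatenate.

ZLZLZMLZLZLZMLZLZMLLZMLZLZLZMLZLZ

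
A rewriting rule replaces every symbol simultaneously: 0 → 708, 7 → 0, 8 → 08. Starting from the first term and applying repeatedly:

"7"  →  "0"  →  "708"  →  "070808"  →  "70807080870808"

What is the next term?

0708087080708087080807080870808

φ(70807080870808) expands symbol-by-symbol to 0 708 08 708 0 708 08 708 08 0 708 08 708 08; joining the 14 pieces gives the next term.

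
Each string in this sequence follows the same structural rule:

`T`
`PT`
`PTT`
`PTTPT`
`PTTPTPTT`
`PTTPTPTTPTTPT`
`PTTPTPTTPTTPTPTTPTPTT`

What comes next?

PTTPTPTTPTTPTPTTPTPTTPTTPTPTTPTTPT

From term 3 onward, concatenate the last term with the second-to-last: PT·T = PTT, PTT·PT = PTTPT, …
Continuing: PTTPTPTTPTTPTPTTPTPTT · PTTPTPTTPTTPT gives term 8.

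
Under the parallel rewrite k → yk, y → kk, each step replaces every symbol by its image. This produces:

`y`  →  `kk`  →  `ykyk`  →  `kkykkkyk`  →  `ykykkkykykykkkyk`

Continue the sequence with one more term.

Replace each of the 16 characters of ykykkkykykykkkyk in place — kk yk kk yk yk yk kk yk kk yk kk yk yk yk kk yk — and concatenate.

kkykkkykykykkkykkkykkkykykykkkyk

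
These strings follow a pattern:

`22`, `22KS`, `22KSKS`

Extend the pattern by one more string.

The strings grow by a fixed suffix KS each time.
Applying this once more to 22KSKS:

22KSKSKS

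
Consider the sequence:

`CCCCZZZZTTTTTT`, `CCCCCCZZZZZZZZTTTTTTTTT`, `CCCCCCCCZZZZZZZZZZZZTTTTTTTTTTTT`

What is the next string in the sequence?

CCCCCCCCCCZZZZZZZZZZZZZZZZTTTTTTTTTTTTTTT

Each string has the form C^{2n+2} Z^{4n} T^{3n+3} (n = 1, 2, …).
Setting n = 4 gives 10, 16, 15 characters in each block.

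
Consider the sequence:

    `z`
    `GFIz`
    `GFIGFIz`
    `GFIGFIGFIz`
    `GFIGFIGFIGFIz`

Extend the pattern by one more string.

Every step adds GFI at the front: s(k+1) = GFI·s(k).
Applying this once more to GFIGFIGFIGFIz:

GFIGFIGFIGFIGFIz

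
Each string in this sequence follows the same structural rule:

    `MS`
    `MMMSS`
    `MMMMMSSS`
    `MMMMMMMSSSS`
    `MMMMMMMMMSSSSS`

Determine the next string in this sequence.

MMMMMMMMMMMSSSSSS

Term n consists of 2n-1 M's, followed by n S's (n = 1, 2, …).
At n = 6 the blocks have lengths 11, 6.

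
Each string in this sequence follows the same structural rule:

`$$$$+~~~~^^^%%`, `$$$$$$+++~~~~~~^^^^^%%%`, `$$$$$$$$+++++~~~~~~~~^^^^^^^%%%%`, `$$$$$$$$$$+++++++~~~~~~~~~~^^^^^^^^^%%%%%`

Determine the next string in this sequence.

Term n consists of 2n+2 $'s, followed by 2n-1 +'s, followed by 2n+2 ~'s, followed by 2n+1 ^'s, followed by n+1 %'s (n = 1, 2, …).
At n = 5 the blocks have lengths 12, 9, 12, 11, 6.

$$$$$$$$$$$$+++++++++~~~~~~~~~~~~^^^^^^^^^^^%%%%%%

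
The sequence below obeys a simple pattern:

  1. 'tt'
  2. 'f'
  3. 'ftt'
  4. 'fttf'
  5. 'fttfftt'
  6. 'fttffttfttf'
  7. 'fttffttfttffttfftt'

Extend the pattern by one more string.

This is a Fibonacci-style word recurrence s(k) = s(k−1)·s(k−2): e.g. f·tt = ftt.
The next term joins fttffttfttffttfftt and fttffttfttf.

fttffttfttffttffttfttffttfttf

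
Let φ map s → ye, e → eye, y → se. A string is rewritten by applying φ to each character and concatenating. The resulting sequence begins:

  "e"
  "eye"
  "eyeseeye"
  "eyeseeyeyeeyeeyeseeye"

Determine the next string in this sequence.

Rewriting the 21 symbols of eyeseeyeyeeyeeyeseeye one by one yields eye se eye ye eye eye se eye se eye eye se eye eye se eye ye eye eye se eye; concatenated:

eyeseeyeyeeyeeyeseeyeseeyeeyeseeyeeyeseeyeyeeyeeyeseeye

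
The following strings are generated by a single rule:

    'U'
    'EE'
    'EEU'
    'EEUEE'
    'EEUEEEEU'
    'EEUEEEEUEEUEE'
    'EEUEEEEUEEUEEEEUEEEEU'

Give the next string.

EEUEEEEUEEUEEEEUEEEEUEEUEEEEUEEUEE

Each term (from the third on) is the previous term followed by the one before it: term 3 = EE·U = EEU.
So term 8 is EEUEEEEUEEUEEEEUEEEEU·EEUEEEEUEEUEE.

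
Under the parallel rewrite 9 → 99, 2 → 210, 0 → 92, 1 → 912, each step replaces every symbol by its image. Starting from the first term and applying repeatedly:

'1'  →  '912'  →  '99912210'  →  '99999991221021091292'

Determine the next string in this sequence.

Rewriting the 20 symbols of 99999991221021091292 one by one yields 99 99 99 99 99 99 99 912 210 210 912 92 210 912 92 99 912 210 99 210; concatenated:

9999999999999991221021091292210912929991221099210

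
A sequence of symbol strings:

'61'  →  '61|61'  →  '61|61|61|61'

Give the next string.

61|61|61|61|61|61|61|61

s(k+1) = s(k)·|·s(k) — each term doubles the last with '|' between the halves.
So the next term is two copies of 61|61|61|61 with '|' between the halves.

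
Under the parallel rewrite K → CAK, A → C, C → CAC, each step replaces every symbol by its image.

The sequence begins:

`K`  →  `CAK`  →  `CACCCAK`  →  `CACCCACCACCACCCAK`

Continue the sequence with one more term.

Rewriting the 17 symbols of CACCCACCACCACCCAK one by one yields CAC C CAC CAC CAC C CAC CAC C CAC CAC C CAC CAC CAC C CAK; concatenated:

CACCCACCACCACCCACCACCCACCACCCACCACCACCCAK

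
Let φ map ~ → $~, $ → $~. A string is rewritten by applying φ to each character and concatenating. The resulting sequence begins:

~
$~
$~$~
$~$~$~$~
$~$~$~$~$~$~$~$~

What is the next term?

$~$~$~$~$~$~$~$~$~$~$~$~$~$~$~$~

Applying the rule to each of the 16 symbols of $~$~$~$~$~$~$~$~ gives the pieces $~ $~ $~ $~ $~ $~ $~ $~ $~ $~ $~ $~ $~ $~ $~ $~, which concatenate to the answer.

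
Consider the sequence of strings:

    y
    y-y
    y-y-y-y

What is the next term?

s(k+1) = s(k)·-·s(k) — each term doubles the last with '-' between the halves.
Doubling y-y-y-y with '-' between the halves:

y-y-y-y-y-y-y-y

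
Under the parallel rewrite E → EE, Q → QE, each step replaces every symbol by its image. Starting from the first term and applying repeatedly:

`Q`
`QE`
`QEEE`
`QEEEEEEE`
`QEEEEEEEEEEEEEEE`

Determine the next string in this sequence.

Applying the rule to each of the 16 symbols of QEEEEEEEEEEEEEEE gives the pieces QE EE EE EE EE EE EE EE EE EE EE EE EE EE EE EE, which concatenate to the answer.

QEEEEEEEEEEEEEEEEEEEEEEEEEEEEEEE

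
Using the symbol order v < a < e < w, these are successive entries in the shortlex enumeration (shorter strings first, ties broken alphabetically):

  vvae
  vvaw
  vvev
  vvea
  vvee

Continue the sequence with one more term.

The successor of vvee increments the rightmost position that isn't already w and resets every position after it to v.

vvew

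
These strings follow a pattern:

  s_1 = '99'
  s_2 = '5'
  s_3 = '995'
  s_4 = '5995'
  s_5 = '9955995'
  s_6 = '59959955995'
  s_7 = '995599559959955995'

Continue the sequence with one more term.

This is a Fibonacci-style word recurrence s(k) = s(k−2)·s(k−1): e.g. 99·5 = 995.
So term 8 is 59959955995·995599559959955995.

59959955995995599559959955995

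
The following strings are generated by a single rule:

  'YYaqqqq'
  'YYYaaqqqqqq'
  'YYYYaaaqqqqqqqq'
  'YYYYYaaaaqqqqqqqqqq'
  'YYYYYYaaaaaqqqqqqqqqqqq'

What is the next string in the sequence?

Each string has the form Y^{n} a^{n-1} q^{2n}, where the shown terms are n = 2, 3, 4, 5, 6.
For the next term, n = 7, so the run lengths are 7, 6, 14.

YYYYYYYaaaaaaqqqqqqqqqqqqqq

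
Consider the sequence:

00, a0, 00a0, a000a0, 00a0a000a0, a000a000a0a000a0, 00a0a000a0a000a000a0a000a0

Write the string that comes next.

Each term (from the third on) is the two preceding terms concatenated in order: term 3 = 00·a0 = 00a0.
Continuing: a000a000a0a000a0 · 00a0a000a0a000a000a0a000a0 gives term 8.

a000a000a0a000a000a0a000a0a000a000a0a000a0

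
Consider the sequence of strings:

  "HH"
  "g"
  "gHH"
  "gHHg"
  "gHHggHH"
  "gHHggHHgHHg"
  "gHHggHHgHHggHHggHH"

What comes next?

gHHggHHgHHggHHggHHgHHggHHgHHg

This is a Fibonacci-style word recurrence s(k) = s(k−1)·s(k−2): e.g. g·HH = gHH.
The next term joins gHHggHHgHHggHHggHH and gHHggHHgHHg.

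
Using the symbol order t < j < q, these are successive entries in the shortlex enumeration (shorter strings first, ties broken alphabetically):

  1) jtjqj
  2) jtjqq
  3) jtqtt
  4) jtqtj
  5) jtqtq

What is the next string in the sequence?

The successor of jtqtq increments the rightmost position that isn't already q and resets every position after it to t.

jtqjt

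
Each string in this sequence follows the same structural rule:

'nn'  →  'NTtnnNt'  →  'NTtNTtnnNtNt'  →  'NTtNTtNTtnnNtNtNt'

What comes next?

NTtNTtNTtNTtnnNtNtNtNt

Each term wraps the previous one in NTt on the left and Nt on the right.
One more step from NTtNTtNTtnnNtNtNt gives the answer.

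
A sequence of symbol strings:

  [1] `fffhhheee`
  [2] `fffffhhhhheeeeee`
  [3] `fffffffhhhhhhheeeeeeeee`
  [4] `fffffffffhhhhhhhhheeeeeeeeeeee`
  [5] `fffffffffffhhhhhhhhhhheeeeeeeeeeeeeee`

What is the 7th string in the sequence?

The n-th term is 2n+1 f's then 2n+1 h's then 3n e's (n = 1, 2, …).
Setting n = 7 gives 15, 15, 21 characters in each block.

fffffffffffffffhhhhhhhhhhhhhhheeeeeeeeeeeeeeeeeeeee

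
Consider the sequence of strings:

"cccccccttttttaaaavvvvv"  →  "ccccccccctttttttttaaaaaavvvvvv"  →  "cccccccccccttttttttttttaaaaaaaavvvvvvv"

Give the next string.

Reading off run lengths: c runs 7, 9, 11; t runs 6, 9, 12; a runs 4, 6, 8; v runs 5, 6, 7 — each is linear in n, where the shown terms are n = 2, 3, 4.
Setting n = 5 gives 13, 15, 10, 8 characters in each block.

ccccccccccccctttttttttttttttaaaaaaaaaavvvvvvvv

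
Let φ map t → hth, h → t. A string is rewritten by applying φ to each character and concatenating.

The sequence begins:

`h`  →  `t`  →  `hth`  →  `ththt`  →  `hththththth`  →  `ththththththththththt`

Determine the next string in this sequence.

φ(ththththththththththt) expands symbol-by-symbol to hth t hth t hth t hth t hth t hth t hth t hth t hth t hth t hth; joining the 21 pieces gives the next term.

hththththththththththththththththththththth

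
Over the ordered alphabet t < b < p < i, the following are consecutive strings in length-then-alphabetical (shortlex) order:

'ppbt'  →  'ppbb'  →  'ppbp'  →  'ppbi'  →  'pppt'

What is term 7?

Continuing the enumeration 2 steps past pppt: pppt → pppb → (answer).

pppp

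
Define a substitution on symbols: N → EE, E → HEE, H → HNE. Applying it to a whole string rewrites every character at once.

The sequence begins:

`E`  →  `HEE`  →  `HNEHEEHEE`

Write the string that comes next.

Expanding HNEHEEHEE: H→HNE, N→EE, E→HEE, H→HNE, E→HEE, E→HEE, H→HNE, E→HEE, E→HEE. Concatenated: HNE EE HEE HNE HEE HEE HNE HEE HEE.

HNEEEHEEHNEHEEHEEHNEHEEHEE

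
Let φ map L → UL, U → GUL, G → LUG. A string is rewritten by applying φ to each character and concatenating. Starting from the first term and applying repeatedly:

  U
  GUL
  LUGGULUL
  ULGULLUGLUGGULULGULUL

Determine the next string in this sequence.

Rewriting the 21 symbols of ULGULLUGLUGGULULGULUL one by one yields GUL UL LUG GUL UL UL GUL LUG UL GUL LUG LUG GUL UL GUL UL LUG GUL UL GUL UL; concatenated:

GULULLUGGULULULGULLUGULGULLUGLUGGULULGULULLUGGULULGULUL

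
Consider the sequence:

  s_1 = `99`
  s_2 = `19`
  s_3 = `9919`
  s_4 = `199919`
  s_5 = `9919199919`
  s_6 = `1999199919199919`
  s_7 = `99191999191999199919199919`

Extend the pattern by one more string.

From term 3 onward, concatenate the second-to-last term with the last: 99·19 = 9919, 19·9919 = 199919, …
The next term joins 1999199919199919 and 99191999191999199919199919.

199919991919991999191999191999199919199919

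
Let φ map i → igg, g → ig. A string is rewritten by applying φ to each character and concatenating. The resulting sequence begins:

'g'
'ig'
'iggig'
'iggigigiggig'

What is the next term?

iggigigiggigiggigiggigigiggig

Apply φ to iggigigiggig symbol by symbol: i→igg, g→ig, g→ig, i→igg, g→ig, i→igg, g→ig, i→igg, g→ig, g→ig, i→igg, g→ig; joined: igg ig ig igg ig igg ig igg ig ig igg ig.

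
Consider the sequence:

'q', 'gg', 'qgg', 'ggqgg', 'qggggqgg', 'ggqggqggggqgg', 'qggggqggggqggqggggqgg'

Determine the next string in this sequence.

ggqggqggggqggqggggqggggqggqggggqgg

This is a Fibonacci-style word recurrence s(k) = s(k−2)·s(k−1): e.g. q·gg = qgg.
The next term joins ggqggqggggqgg and qggggqggggqggqggggqgg.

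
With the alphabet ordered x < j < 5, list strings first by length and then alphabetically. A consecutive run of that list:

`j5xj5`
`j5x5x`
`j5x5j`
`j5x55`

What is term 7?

j5jx5

Stepping forward 3 times from j5x55: j5x55 → j5jxx → j5jxj, then the target.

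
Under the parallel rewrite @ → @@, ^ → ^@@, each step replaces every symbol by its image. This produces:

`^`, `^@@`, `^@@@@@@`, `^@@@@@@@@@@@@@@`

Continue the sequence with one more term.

Rewriting the 15 symbols of ^@@@@@@@@@@@@@@ one by one yields ^@@ @@ @@ @@ @@ @@ @@ @@ @@ @@ @@ @@ @@ @@ @@; concatenated:

^@@@@@@@@@@@@@@@@@@@@@@@@@@@@@@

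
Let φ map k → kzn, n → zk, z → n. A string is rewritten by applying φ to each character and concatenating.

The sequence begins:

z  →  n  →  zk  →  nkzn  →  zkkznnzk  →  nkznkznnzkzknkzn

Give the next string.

zkkznnzkkznnzkzknkznnkznzkkznnzk

Applying the rule to each of the 16 symbols of nkznkznnzkzknkzn gives the pieces zk kzn n zk kzn n zk zk n kzn n kzn zk kzn n zk, which concatenate to the answer.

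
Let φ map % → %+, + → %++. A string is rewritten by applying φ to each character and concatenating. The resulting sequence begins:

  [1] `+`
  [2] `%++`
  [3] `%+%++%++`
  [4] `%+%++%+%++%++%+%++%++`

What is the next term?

φ(%+%++%+%++%++%+%++%++) expands symbol-by-symbol to %+ %++ %+ %++ %++ %+ %++ %+ %++ %++ %+ %++ %++ %+ %++ %+ %++ %++ %+ %++ %++; joining the 21 pieces gives the next term.

%+%++%+%++%++%+%++%+%++%++%+%++%++%+%++%+%++%++%+%++%++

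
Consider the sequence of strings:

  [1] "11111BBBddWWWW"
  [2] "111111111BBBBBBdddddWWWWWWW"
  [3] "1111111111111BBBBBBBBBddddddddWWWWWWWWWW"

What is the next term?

11111111111111111BBBBBBBBBBBBdddddddddddWWWWWWWWWWWWW

The n-th term is 4n+1 1's then 3n B's then 3n-1 d's then 3n+1 W's (n = 1, 2, …).
Setting n = 4 gives 17, 12, 11, 13 characters in each block.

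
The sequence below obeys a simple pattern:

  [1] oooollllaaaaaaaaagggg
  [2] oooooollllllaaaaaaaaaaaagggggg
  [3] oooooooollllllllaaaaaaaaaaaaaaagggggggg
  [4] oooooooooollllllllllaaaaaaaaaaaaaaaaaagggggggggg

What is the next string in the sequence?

Each string has the form o^{2n} l^{2n} a^{3n+3} g^{2n}, where the shown terms are n = 2, 3, 4, 5.
Setting n = 6 gives 12, 12, 21, 12 characters in each block.

oooooooooooollllllllllllaaaaaaaaaaaaaaaaaaaaagggggggggggg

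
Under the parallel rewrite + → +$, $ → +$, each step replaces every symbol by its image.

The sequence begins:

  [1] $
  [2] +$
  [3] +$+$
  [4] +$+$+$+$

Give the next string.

+$+$+$+$+$+$+$+$

Expanding +$+$+$+$: +→+$, $→+$, +→+$, $→+$, +→+$, $→+$, +→+$, $→+$. Concatenated: +$ +$ +$ +$ +$ +$ +$ +$.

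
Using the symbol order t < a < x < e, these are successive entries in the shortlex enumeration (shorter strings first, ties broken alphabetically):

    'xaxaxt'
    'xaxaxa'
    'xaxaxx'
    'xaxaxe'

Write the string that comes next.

Treat xaxaxe as a base-4 numeral over the given alphabet and add one, carrying through any trailing e's.

xaxaet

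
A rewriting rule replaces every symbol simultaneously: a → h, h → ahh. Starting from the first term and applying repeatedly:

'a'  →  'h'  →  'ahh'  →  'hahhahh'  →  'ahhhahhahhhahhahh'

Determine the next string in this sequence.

hahhahhahhhahhahhhahhahhahhhahhahhhahhahh

Replace each of the 17 characters of ahhhahhahhhahhahh in place — h ahh ahh ahh h ahh ahh h ahh ahh ahh h ahh ahh h ahh ahh — and concatenate.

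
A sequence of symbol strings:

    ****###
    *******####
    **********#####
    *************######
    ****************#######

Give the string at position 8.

*************************##########

Reading off run lengths: * runs 4, 7, 10, 13, 16; # runs 3, 4, 5, 6, 7 — each is linear in n (n = 1, 2, …).
Setting n = 8 gives 25, 10 characters in each block.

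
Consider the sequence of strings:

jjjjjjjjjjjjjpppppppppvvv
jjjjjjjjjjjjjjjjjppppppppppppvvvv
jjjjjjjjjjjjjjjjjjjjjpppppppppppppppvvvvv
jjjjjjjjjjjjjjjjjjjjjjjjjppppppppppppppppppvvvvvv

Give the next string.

jjjjjjjjjjjjjjjjjjjjjjjjjjjjjpppppppppppppppppppppvvvvvvv

Term n consists of 4n+1 j's, followed by 3n p's, followed by n v's, where the shown terms are n = 3, 4, 5, 6.
Setting n = 7 gives 29, 21, 7 characters in each block.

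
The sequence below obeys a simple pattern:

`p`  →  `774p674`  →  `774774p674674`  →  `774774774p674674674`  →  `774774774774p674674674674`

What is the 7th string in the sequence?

774774774774774774p674674674674674674

Every step adds 774 to the front and 674 to the end of the previous string.
From 774774774774p674674674674, 2 further steps: 774774774774p674674674674 → 774774774774774p674674674674674 → (answer).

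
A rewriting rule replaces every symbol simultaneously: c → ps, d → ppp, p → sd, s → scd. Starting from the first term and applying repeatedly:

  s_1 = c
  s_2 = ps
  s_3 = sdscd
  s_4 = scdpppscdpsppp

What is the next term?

Replace each of the 14 characters of scdpppscdpsppp in place — scd ps ppp sd sd sd scd ps ppp sd scd sd sd sd — and concatenate.

scdpspppsdsdsdscdpspppsdscdsdsdsd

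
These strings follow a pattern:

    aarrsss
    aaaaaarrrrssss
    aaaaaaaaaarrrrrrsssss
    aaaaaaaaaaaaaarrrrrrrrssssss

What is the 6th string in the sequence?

aaaaaaaaaaaaaaaaaaaaaarrrrrrrrrrrrssssssss

The n-th term is 4n-2 a's then 2n r's then n+2 s's (n = 1, 2, …).
Setting n = 6 gives 22, 12, 8 characters in each block.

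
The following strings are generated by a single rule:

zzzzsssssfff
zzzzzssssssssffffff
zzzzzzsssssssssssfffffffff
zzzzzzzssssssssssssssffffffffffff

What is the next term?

zzzzzzzzsssssssssssssssssfffffffffffffff

Each string has the form z^{n+3} s^{3n+2} f^{3n} (n = 1, 2, …).
At n = 5 the blocks have lengths 8, 17, 15.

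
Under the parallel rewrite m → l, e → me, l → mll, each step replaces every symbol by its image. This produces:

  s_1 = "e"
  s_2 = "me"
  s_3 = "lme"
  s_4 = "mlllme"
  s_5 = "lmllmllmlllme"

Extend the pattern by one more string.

Replace each of the 13 characters of lmllmllmlllme in place — mll l mll mll l mll mll l mll mll mll l me — and concatenate.

mlllmllmlllmllmlllmllmllmlllme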